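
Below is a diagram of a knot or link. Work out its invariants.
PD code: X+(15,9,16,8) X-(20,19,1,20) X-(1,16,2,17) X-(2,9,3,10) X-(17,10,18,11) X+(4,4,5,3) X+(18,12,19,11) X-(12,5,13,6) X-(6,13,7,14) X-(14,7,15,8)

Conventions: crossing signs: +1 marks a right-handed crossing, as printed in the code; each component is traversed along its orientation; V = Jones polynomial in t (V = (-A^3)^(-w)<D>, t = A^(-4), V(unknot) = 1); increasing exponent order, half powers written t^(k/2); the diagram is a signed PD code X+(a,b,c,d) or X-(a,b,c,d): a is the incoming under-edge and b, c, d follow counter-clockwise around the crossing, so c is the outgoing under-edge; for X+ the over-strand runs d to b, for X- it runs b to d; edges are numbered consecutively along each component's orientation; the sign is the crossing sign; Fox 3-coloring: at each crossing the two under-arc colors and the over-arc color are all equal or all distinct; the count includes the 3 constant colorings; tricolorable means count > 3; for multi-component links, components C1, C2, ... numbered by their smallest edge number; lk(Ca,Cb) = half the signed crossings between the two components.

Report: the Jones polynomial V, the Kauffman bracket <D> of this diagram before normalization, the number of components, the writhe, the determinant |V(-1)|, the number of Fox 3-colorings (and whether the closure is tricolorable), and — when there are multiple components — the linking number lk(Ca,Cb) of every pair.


Jones polynomial: V(t) = -t^-4 + t^-3 + t^-1
<D> = A^-8 + 1 - A^4; writhe -4
components 1, writhe -4 (10 crossings)
3-colorings: 9 of 3^10, det 3 — tricolorable
note: w = -4 shifts under R1 moves; the (-A^3)^(4) factor cancels that in V


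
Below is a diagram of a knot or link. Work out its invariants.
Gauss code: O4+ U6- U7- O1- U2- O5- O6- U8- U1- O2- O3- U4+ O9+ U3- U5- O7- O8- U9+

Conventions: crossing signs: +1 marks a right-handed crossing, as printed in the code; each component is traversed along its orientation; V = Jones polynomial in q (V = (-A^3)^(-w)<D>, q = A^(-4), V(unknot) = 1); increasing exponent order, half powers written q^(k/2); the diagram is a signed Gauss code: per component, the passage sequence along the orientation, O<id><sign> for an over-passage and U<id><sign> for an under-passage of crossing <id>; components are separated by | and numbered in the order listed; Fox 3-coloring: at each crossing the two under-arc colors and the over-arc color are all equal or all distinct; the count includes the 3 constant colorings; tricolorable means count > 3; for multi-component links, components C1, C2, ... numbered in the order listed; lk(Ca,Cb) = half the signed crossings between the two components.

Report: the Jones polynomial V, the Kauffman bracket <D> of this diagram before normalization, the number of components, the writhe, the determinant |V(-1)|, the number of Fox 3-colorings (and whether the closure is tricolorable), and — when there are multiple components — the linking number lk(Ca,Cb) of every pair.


Jones polynomial: V(q) = -q^-7 + 2q^-6 - 2q^-5 + 2q^-4 - 2q^-3 + 2q^-2 - q^-1 + 1
<D> = -A^-15 + A^-11 - 2A^-7 + 2A^-3 - 2A + 2A^5 - 2A^9 + A^13; writhe -5
components 1, writhe -5 (9 crossings)
3-colorings: 3 of 3^9, det 13 — not tricolorable
note: w = -5 shifts under R1 moves; the (-A^3)^(5) factor cancels that in V


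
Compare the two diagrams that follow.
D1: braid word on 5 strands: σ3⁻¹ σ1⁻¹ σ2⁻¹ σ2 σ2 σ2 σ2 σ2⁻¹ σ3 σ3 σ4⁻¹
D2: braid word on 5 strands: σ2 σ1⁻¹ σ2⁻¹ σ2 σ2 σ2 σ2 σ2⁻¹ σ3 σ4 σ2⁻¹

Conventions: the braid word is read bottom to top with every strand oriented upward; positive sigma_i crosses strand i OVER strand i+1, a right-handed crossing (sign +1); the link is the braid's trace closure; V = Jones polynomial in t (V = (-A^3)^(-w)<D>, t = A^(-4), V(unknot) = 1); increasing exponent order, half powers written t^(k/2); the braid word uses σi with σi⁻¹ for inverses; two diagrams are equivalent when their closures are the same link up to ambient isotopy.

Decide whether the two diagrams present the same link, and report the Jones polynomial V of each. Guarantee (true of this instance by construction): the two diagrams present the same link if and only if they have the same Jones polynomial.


same link: yes
V(D1) = -t^(1/2) - t^(5/2)  [11 crossings, <D> = A^-7 + A, w = +1]
V(D2) = -t^(1/2) - t^(5/2)  [11 crossings, <D> = A^-1 + A^7, w = +3]
insight: from 11 to 11 crossings by R-moves: one link, two diagrams


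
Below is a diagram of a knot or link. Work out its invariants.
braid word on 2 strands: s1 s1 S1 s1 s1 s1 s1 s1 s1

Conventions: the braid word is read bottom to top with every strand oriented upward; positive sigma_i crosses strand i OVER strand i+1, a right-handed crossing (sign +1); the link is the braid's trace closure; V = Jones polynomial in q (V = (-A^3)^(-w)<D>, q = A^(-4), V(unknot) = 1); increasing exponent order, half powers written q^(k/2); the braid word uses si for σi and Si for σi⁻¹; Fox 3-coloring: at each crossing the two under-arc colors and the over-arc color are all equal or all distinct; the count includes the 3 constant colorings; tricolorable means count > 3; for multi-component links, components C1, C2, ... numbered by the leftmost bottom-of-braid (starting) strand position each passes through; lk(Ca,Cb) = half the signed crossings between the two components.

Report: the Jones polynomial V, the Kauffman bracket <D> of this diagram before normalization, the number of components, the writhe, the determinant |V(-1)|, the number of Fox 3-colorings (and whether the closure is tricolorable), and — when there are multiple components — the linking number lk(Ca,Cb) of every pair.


V(q) = q^3 + q^5 - q^6 + q^7 - q^8 + q^9 - q^10
bracket: A^-19 - A^-15 + A^-11 - A^-7 + A^-3 - A - A^9, w = +7
1 component, writhe +7, over 9 crossings
det 7, colorings 3 of 3^9 — not tricolorable
observation: V spans 7 powers of q: at least 7 crossings in any diagram


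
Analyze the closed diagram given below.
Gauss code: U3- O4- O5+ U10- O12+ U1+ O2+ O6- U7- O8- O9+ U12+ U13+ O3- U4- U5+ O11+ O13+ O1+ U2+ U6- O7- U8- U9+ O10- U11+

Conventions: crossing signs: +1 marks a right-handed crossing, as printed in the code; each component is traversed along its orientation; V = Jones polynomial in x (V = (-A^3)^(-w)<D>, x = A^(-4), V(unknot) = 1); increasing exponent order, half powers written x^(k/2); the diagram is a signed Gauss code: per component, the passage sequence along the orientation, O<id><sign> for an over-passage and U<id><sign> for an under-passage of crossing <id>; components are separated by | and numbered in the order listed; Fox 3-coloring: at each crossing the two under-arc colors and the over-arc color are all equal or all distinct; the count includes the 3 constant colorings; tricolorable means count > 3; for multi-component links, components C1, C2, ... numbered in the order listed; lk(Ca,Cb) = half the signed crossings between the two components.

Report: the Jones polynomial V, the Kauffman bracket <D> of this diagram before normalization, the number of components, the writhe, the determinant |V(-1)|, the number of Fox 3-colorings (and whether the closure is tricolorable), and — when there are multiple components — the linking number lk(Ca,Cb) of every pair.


V(x) = 1
bracket: -A^3, w = +1
1 component, writhe +1, over 13 crossings
det 1, colorings 3 of 3^13 — not tricolorable
observation: det 1 = |V(-1)|; not divisible by 3, so not tricolorable


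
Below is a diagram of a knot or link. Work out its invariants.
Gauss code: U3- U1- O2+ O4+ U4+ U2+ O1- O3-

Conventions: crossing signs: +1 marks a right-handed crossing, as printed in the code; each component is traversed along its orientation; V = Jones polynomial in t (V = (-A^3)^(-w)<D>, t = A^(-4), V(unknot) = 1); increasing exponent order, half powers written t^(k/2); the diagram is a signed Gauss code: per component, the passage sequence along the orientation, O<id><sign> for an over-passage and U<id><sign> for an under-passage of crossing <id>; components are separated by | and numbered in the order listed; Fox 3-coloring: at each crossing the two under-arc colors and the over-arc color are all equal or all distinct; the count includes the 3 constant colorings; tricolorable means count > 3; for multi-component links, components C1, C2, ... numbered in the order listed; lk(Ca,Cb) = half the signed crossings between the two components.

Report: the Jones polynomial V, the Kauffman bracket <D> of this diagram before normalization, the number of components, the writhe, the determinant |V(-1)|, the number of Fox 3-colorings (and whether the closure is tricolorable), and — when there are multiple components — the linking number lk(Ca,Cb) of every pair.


V = 1
<D> = 1 (w = 0)
1 component over 4 crossings, w = 0
3 Fox colorings among 3^4, |V(-1)| = 1: not tricolorable
why: w = 0 (over 4 crossings) is diagram-only; (-A^3)^(0) removes it from V


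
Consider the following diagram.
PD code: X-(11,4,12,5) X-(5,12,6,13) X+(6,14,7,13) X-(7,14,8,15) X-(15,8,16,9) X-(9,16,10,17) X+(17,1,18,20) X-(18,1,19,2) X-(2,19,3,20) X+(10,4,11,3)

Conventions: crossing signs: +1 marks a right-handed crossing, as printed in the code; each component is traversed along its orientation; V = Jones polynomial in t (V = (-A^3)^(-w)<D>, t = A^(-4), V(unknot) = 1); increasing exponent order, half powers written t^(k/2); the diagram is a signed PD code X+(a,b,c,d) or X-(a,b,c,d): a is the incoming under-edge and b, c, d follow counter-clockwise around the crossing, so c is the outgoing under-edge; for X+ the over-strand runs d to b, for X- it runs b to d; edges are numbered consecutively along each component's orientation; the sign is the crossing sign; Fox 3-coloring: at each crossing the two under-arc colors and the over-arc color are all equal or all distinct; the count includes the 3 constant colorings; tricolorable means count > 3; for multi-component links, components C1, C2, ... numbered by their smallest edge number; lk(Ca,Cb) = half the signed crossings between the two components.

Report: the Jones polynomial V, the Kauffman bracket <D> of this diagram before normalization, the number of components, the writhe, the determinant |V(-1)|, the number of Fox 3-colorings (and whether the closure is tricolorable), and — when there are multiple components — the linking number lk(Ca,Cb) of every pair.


V = -t^-4 + t^-3 + t^-1
<D> = A^-8 + 1 - A^4 (w = -4)
1 component over 10 crossings, w = -4
9 Fox colorings among 3^10, |V(-1)| = 3: tricolorable
why: w = -4 shifts under R1 moves; the (-A^3)^(4) factor cancels that in V


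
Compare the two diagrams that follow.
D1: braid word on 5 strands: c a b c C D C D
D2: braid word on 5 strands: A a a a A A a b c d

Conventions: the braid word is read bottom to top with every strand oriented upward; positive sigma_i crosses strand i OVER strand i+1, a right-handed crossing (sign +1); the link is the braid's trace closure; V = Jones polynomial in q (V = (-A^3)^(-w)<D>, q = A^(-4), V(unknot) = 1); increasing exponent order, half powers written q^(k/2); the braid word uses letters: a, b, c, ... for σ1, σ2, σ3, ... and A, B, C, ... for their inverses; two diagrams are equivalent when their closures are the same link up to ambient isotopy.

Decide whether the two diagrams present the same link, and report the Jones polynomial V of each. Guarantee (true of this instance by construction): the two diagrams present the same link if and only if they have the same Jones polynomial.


same link: yes
V(D1) = 1  [8 crossings, <D> = 1, w = 0]
V(D2) = 1  [10 crossings, <D> = A^12, w = +4]
insight: one V(q) for all 2 diagrams — one class (guaranteed)


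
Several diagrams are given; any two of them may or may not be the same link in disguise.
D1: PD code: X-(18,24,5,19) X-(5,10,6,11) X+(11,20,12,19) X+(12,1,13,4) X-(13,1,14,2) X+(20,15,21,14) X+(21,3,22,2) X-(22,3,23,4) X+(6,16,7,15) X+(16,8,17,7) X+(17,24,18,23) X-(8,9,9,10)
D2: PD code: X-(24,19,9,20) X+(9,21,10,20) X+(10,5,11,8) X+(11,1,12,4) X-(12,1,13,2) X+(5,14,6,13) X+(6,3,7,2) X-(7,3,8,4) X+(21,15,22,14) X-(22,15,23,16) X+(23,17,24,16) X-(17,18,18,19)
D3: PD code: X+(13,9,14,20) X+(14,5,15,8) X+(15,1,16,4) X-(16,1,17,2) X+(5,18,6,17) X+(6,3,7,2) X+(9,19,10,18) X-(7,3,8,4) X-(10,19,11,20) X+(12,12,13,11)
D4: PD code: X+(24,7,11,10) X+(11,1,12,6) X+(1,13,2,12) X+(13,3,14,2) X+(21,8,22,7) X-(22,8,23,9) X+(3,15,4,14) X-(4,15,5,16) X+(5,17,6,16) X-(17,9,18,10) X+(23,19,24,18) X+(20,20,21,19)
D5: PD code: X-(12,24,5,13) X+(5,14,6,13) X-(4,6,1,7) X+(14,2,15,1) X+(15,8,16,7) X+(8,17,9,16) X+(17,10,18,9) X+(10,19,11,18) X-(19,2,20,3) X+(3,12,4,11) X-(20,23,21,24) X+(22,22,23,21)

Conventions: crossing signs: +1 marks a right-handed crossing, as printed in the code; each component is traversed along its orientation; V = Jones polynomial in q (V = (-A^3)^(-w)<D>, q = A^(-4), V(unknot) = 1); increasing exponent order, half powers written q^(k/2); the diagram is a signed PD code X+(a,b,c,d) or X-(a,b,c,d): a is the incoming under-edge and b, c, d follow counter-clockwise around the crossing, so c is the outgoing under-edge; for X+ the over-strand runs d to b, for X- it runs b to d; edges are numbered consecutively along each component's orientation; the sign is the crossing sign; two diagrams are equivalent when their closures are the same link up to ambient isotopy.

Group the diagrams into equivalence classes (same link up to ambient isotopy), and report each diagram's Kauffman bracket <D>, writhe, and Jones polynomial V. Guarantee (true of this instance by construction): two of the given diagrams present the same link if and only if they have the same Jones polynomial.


equivalence classes: {D1, D2, D3} | {D4, D5}
D1 (bracket A^-6 + A^-2 + A^2 + A^6; 12 crossings at w = +2): V = 1 + q + q^2 + q^3
V(D2) = 1 + q + q^2 + q^3  (w +2, c 12, <D> = A^-6 + A^-2 + A^2 + A^6)
V(D3) = 1 + q + q^2 + q^3  [10 crossings, <D> = 1 + A^4 + A^8 + A^12, w = +4]
V(D4) = q + q^2 + q^3 + q^6  [12 crossings, <D> = A^-6 + A^6 + A^10 + A^14, w = +6]
V(D5) = q + q^2 + q^3 + q^6  [12 crossings, <D> = A^-12 + 1 + A^4 + A^8, w = +4]
observation: V(q) takes 2 values over 5 diagrams, fixing the grouping


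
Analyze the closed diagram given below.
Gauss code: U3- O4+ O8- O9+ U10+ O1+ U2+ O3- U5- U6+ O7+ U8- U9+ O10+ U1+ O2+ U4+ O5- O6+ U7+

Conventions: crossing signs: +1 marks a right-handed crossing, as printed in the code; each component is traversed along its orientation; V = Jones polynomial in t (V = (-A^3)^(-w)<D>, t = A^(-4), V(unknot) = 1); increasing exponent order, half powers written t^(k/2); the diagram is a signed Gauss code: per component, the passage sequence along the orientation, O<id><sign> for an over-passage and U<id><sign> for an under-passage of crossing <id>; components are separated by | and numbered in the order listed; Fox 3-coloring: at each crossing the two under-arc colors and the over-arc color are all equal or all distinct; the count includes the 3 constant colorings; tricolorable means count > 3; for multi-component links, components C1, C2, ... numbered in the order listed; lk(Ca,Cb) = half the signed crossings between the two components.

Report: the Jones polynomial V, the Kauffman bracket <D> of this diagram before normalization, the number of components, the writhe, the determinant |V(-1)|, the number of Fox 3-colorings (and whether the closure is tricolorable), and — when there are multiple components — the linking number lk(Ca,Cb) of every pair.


V(t) = t + t^3 - t^4
bracket: -A^-4 + 1 + A^8, w = +4
1 component, writhe +4, over 10 crossings
det 3, colorings 9 of 3^10 — tricolorable
observation: the span of V is 3, forcing >= 3 crossings in any diagram


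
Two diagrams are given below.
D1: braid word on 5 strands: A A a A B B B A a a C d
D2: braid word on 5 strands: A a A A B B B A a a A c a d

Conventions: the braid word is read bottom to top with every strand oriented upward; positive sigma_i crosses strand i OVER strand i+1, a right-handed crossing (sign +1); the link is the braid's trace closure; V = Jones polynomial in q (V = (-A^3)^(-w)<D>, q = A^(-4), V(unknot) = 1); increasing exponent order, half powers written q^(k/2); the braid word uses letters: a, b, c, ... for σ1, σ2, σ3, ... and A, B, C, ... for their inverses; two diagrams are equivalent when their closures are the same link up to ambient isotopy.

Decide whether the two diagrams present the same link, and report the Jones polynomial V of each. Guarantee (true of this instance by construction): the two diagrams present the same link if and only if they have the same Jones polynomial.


same link: yes
V(D1) = -q^-4 + q^-3 + q^-1  [12 crossings, <D> = A^-8 + 1 - A^4, w = -4]
V(D2) = -q^-4 + q^-3 + q^-1  [14 crossings, <D> = A^-2 + A^6 - A^10, w = -2]
insight: all 2 diagrams share one V(q), hence one class


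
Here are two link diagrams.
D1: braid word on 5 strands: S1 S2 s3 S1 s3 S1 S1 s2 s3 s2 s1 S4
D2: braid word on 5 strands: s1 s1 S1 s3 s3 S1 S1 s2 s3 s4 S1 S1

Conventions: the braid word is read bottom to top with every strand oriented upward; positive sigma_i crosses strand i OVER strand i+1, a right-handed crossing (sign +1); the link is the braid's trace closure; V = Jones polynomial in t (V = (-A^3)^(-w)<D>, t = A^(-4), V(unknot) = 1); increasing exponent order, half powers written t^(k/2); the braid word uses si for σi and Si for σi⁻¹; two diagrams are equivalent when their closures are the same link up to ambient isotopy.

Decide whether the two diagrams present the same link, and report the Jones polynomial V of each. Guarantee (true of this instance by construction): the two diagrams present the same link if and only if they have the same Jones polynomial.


same link: yes
V(D1) = -t^-3 + t^-2 - t^-1 + 3 - t + t^2 - t^3  [12 crossings, <D> = -A^-12 + A^-8 - A^-4 + 3 - A^4 + A^8 - A^12, w = 0]
V(D2) = -t^-3 + t^-2 - t^-1 + 3 - t + t^2 - t^3  (w +2, c 12, <D> = -A^-6 + A^-2 - A^2 + 3A^6 - A^10 + A^14 - A^18)
note: one V(t) for all 2 diagrams — one class (guaranteed)


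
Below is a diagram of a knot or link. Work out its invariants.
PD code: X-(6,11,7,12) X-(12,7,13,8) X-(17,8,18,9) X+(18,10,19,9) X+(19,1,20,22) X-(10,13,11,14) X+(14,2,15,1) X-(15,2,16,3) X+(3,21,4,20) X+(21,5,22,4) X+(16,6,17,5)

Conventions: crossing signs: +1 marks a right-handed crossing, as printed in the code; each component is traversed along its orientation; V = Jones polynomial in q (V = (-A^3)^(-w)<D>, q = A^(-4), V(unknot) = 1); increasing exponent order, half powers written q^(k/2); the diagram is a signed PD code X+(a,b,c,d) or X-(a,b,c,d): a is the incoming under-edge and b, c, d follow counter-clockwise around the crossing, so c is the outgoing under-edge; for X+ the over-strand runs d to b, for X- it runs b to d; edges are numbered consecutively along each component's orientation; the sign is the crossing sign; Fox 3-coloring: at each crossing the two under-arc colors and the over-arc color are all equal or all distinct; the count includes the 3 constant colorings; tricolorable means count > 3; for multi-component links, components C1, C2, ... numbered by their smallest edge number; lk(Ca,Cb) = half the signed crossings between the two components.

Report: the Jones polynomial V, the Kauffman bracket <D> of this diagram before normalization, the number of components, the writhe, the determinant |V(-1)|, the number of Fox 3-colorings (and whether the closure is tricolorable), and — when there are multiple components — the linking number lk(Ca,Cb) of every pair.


Jones polynomial: V(q) = -q^-3 + q^-2 - q^-1 + 3 - q + q^2 - q^3
<D> = A^-9 - A^-5 + A^-1 - 3A^3 + A^7 - A^11 + A^15; writhe +1
components 1, writhe +1 (11 crossings)
3-colorings: 27 of 3^11, det 9 — tricolorable
note: w = +1 (over 11 crossings) is diagram-only; (-A^3)^(-1) removes it from V


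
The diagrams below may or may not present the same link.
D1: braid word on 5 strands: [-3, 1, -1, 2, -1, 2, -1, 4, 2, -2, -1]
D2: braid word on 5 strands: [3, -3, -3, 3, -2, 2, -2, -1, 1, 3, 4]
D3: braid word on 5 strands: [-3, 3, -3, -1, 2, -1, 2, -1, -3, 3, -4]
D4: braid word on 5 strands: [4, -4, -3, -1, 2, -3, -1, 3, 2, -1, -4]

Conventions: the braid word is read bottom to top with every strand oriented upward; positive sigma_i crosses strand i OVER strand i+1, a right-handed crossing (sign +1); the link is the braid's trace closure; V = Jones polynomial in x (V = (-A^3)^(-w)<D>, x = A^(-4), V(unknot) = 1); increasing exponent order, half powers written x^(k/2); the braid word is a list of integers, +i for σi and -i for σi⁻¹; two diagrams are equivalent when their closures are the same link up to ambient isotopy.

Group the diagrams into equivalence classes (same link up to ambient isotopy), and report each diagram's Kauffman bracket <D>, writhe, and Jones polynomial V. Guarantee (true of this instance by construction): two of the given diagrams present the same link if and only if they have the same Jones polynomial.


grouping into links: {D1, D3, D4} | {D2}
V(D1) = x^(-7/2) - 2x^(-5/2) + x^(-3/2) - 2x^(-1/2) + x^(1/2) - x^(3/2)  (w -1, c 11, <D> = A^-9 - A^-5 + 2A^-1 - A^3 + 2A^7 - A^11)
V(D2) = -x^(-1/2) - x^(1/2)  [11 crossings, <D> = A + A^5, w = +1]
V(D3) = x^(-7/2) - 2x^(-5/2) + x^(-3/2) - 2x^(-1/2) + x^(1/2) - x^(3/2)  (w -3, c 11, <D> = A^-15 - A^-11 + 2A^-7 - A^-3 + 2A - A^5)
D4 (bracket A^-15 - A^-11 + 2A^-7 - A^-3 + 2A - A^5; 11 crossings at w = -3): V = x^(-7/2) - 2x^(-5/2) + x^(-3/2) - 2x^(-1/2) + x^(1/2) - x^(3/2)
key observation: comparing 4 Jones polynomials yields 2 groups


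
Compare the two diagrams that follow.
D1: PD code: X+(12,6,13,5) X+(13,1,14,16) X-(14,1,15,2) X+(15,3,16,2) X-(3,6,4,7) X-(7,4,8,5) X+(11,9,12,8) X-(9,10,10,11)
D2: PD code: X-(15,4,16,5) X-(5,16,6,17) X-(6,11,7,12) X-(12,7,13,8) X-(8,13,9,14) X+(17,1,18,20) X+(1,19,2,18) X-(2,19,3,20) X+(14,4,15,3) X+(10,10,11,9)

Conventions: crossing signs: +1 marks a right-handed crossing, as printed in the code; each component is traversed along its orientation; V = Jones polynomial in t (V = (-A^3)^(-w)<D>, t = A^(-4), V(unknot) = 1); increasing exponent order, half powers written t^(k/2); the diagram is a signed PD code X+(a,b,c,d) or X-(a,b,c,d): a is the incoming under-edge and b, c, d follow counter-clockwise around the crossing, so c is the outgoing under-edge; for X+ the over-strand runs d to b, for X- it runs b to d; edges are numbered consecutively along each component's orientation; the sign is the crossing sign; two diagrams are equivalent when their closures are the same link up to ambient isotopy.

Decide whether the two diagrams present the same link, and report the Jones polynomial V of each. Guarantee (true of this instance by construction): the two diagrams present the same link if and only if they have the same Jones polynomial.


same link: no
V(D1) = 1  [8 crossings, <D> = 1, w = 0]
V(D2) = -t^-4 + t^-3 + t^-1  (w -2, c 10, <D> = A^-2 + A^6 - A^10)
note: V(t) takes 2 values over 2 diagrams, fixing the grouping


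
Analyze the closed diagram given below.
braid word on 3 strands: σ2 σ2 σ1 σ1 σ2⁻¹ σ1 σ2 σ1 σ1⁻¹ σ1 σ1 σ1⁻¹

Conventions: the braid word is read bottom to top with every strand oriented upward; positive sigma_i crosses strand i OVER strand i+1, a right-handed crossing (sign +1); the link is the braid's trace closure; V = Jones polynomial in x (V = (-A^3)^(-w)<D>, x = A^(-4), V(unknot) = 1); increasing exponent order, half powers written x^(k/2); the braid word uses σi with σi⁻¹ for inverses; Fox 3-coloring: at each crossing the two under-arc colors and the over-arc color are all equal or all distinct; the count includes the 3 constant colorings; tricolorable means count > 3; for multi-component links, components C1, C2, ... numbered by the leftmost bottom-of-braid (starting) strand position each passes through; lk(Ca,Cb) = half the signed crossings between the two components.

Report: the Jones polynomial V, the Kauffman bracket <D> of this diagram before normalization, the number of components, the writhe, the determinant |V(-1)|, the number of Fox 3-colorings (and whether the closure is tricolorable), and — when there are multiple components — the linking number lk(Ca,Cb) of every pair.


V(x) = x^2 + 2x^4 - 2x^5 + x^6 - 2x^7 + x^8
bracket: A^-14 - 2A^-10 + A^-6 - 2A^-2 + 2A^2 + A^10, w = +6
1 component, writhe +6, over 12 crossings
det 9, colorings 27 of 3^12 — tricolorable
observation: |V(-1)| = 9: so tricolorable, since 3 divides 9


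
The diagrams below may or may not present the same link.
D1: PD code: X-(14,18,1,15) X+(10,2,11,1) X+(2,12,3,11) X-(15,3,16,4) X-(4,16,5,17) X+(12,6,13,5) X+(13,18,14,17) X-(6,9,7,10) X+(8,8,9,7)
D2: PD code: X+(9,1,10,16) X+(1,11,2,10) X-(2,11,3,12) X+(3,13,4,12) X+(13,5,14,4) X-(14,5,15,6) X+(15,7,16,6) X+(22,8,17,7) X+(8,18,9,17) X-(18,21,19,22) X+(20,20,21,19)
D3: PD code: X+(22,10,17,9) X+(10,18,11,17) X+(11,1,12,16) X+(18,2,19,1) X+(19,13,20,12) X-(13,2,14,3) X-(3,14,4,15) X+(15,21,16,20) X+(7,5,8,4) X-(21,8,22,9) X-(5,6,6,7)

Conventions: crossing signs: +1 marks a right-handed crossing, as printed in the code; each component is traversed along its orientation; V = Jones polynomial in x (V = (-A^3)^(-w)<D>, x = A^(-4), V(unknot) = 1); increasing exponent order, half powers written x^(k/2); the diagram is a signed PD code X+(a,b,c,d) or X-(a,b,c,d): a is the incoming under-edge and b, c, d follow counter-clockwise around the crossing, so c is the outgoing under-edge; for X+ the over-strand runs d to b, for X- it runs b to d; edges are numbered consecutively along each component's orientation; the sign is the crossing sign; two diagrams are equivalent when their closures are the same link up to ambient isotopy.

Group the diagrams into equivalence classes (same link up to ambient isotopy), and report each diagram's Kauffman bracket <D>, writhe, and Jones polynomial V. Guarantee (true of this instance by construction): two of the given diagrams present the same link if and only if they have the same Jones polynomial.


equivalence classes: {D1} | {D2} | {D3}
D1 (bracket -A^-11 + A^-7 - A^-3 + 2A + A^9; 9 crossings at w = +1): V = -x^(-3/2) - 2x^(1/2) + x^(3/2) - x^(5/2) + x^(7/2)
V(D2) = -x^(3/2) - 2x^(7/2) + x^(9/2) - x^(11/2) + x^(13/2)  (w +5, c 11, <D> = -A^-11 + A^-7 - A^-3 + 2A + A^9)
V(D3) = -x^(1/2) + x^(3/2) - x^(5/2) - x^(9/2)  [11 crossings, <D> = A^-9 + A^-1 - A^3 + A^7, w = +3]
key observation: 3 classes among 3 diagrams; unequal V(x) rules out equality


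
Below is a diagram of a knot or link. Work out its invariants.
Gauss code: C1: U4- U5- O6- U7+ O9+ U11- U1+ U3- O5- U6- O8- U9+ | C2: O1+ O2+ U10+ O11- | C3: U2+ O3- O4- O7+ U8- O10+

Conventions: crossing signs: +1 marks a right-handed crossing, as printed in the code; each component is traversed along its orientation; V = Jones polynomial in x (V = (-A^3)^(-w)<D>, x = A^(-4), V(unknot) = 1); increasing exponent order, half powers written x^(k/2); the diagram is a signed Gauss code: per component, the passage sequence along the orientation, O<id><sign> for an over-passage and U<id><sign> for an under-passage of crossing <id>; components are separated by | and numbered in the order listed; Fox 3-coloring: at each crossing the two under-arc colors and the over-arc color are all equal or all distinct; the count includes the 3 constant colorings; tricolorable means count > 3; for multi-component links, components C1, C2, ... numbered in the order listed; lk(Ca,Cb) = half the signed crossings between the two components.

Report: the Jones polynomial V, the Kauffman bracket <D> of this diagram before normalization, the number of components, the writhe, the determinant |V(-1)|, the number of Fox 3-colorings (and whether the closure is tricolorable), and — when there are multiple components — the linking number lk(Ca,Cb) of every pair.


Jones polynomial: V(x) = x^-2 + 2 + x^2
<D> = -A^-11 - 2A^-3 - A^5; writhe -1
components 3, writhe -1 (11 crossings)
linking number lk(C1,C2) = 0
lk(C1,C3): -1
lk(C2,C3) = +1
3-colorings: 3 of 3^11, det 4 — not tricolorable
note: |V(-1)| = 4: so not tricolorable, since 3 does not divide 4


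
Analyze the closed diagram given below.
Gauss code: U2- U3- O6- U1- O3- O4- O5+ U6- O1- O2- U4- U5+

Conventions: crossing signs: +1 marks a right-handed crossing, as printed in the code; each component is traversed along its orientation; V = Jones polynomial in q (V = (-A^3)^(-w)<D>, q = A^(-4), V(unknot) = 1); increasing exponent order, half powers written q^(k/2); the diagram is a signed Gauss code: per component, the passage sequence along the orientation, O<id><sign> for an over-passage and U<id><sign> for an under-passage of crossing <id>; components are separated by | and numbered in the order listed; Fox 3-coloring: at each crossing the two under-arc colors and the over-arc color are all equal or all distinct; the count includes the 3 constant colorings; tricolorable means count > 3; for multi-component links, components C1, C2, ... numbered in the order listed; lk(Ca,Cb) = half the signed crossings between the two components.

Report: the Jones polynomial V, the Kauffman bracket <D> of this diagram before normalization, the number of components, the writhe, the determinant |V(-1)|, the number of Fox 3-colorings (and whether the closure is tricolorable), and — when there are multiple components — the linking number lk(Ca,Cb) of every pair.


Jones polynomial: V(q) = -q^-4 + q^-3 + q^-1
<D> = A^-8 + 1 - A^4; writhe -4
components 1, writhe -4 (6 crossings)
3-colorings: 9 of 3^6, det 3 — tricolorable
note: det 3 = |V(-1)|; divisible by 3, so tricolorable


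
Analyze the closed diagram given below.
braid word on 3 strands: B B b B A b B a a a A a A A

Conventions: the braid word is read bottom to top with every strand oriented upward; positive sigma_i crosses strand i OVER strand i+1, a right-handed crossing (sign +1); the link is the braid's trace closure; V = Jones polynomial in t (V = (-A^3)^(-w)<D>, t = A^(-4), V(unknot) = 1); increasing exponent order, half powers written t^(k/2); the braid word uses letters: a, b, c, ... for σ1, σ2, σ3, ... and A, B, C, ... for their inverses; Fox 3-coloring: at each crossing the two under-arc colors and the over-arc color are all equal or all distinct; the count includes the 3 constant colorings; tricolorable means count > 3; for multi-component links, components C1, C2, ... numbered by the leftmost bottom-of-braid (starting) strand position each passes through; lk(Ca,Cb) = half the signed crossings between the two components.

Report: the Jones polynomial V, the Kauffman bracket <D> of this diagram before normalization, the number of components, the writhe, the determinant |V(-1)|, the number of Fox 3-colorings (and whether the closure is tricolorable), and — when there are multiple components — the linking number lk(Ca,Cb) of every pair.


V(t) = t^-3 + t^-2 + t^-1 + 1
bracket: A^-6 + A^-2 + A^2 + A^6, w = -2
3 components, writhe -2, over 14 crossings
lk(C1,C2) = 0
linking number lk(C1,C3) = 0
lk(C2,C3): -1
det 0, colorings 9 of 3^14 — tricolorable
observation: w = -2 (over 14 crossings) is diagram-only; (-A^3)^(2) removes it from V


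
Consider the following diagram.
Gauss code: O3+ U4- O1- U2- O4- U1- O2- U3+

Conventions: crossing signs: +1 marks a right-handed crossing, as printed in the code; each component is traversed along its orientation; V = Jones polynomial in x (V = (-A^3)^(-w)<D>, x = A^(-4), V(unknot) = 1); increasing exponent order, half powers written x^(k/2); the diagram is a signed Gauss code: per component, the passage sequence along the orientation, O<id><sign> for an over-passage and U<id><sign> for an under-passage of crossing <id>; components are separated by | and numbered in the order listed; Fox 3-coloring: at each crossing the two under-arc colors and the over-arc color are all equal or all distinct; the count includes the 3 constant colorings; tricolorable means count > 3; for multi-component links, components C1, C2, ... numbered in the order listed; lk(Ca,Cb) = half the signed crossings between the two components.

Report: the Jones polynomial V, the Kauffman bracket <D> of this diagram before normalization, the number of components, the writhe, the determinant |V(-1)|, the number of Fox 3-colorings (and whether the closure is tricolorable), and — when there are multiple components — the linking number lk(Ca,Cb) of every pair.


V(x) = -x^-4 + x^-3 + x^-1
bracket: A^-2 + A^6 - A^10, w = -2
1 component, writhe -2, over 4 crossings
det 3, colorings 9 of 3^4 — tricolorable
observation: w = -2 (over 4 crossings) is diagram-only; (-A^3)^(2) removes it from V


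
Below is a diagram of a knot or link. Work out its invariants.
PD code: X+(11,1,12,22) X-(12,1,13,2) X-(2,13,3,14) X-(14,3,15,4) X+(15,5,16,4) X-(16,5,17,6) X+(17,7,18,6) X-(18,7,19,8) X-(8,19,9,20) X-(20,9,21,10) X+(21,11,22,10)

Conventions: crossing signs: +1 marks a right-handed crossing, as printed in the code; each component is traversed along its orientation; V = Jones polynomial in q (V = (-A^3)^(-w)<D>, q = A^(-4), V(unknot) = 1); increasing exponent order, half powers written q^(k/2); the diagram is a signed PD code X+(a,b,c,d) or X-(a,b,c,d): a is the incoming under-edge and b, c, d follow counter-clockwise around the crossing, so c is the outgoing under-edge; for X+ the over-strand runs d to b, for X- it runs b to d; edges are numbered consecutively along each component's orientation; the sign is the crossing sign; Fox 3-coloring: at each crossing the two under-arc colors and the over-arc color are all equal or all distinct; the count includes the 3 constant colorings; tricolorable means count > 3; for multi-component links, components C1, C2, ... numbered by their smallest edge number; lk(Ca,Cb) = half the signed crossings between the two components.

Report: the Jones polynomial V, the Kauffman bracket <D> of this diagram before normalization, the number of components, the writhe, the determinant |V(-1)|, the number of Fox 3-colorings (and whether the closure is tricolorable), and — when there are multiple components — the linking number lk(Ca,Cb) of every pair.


V = -q^-4 + q^-3 + q^-1
<D> = -A^-5 - A^3 + A^7 (w = -3)
1 component over 11 crossings, w = -3
9 Fox colorings among 3^11, |V(-1)| = 3: tricolorable
why: w = -3 (over 11 crossings) is diagram-only; (-A^3)^(3) removes it from V


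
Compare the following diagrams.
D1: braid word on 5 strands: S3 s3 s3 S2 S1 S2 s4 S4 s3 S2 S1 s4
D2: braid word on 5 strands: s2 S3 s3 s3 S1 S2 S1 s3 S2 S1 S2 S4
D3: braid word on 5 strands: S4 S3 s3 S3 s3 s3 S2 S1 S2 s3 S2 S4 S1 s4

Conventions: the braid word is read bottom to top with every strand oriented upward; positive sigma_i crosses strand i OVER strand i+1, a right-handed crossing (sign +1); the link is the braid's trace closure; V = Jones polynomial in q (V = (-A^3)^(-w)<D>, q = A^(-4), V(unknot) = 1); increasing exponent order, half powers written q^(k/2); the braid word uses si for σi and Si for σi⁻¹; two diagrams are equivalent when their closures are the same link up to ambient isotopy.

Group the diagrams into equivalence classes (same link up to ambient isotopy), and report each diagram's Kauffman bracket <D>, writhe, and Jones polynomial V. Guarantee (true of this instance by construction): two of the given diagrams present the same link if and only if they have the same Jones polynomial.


grouping into links: {D1, D2, D3}
V(D1) = q^-5 - 2q^-4 + 2q^-3 - 2q^-2 + 2q^-1 - 1 + q  (w -2, c 12, <D> = A^-10 - A^-6 + 2A^-2 - 2A^2 + 2A^6 - 2A^10 + A^14)
V(D2) = q^-5 - 2q^-4 + 2q^-3 - 2q^-2 + 2q^-1 - 1 + q  [12 crossings, <D> = A^-16 - A^-12 + 2A^-8 - 2A^-4 + 2 - 2A^4 + A^8, w = -4]
V(D3) = q^-5 - 2q^-4 + 2q^-3 - 2q^-2 + 2q^-1 - 1 + q  (w -4, c 14, <D> = A^-16 - A^-12 + 2A^-8 - 2A^-4 + 2 - 2A^4 + A^8)
key observation: all 3 diagrams share one V(q), hence one class


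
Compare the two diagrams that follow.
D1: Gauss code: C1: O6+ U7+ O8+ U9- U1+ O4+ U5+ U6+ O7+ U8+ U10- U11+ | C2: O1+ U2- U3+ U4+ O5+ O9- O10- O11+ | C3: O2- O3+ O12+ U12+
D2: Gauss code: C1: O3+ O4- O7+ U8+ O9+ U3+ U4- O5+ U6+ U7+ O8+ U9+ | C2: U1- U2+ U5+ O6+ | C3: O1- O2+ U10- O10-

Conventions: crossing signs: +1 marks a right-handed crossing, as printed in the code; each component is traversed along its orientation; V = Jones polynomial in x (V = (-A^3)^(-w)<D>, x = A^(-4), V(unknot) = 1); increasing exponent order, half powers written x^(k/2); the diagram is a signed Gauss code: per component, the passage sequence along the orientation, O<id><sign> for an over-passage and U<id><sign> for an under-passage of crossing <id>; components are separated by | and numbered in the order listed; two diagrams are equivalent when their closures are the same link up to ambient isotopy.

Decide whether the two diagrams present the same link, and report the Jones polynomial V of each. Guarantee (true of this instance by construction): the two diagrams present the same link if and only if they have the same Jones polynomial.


equivalent: yes
V(D1) = x + x^2 + 2x^3 + x^4 - x^7  (w +6, c 12, <D> = -A^-10 + A^2 + 2A^6 + A^10 + A^14)
V(D2) = x + x^2 + 2x^3 + x^4 - x^7  [10 crossings, <D> = -A^-16 + A^-4 + 2 + A^4 + A^8, w = +4]
key observation: from 12 to 10 crossings by R-moves: one link, two diagrams


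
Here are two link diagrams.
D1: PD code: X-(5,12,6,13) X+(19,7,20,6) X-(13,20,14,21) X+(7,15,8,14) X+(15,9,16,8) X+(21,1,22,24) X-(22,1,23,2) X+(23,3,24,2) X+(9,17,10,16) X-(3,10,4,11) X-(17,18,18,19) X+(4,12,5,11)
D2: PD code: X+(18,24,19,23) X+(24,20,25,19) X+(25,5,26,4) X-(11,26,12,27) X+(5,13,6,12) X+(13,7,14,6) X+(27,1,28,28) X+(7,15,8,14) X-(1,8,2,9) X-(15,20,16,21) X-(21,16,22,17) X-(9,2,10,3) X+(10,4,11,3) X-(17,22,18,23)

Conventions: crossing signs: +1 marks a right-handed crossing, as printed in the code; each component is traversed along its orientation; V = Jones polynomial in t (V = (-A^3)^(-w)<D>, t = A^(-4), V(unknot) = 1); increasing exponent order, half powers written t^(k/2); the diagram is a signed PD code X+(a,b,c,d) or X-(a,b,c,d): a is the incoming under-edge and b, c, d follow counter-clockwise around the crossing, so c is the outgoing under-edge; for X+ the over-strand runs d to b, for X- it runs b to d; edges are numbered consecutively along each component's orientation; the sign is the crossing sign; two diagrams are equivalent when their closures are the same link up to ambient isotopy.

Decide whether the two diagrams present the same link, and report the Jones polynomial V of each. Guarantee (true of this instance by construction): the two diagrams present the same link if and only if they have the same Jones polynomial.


equivalent: yes
D1 (bracket A^-14 - 2A^-10 + 2A^-6 - 2A^-2 + 2A^2 - A^6 + A^10; 12 crossings at w = +2): V = t^-1 - 1 + 2t - 2t^2 + 2t^3 - 2t^4 + t^5
D2 (bracket A^-14 - 2A^-10 + 2A^-6 - 2A^-2 + 2A^2 - A^6 + A^10; 14 crossings at w = +2): V = t^-1 - 1 + 2t - 2t^2 + 2t^3 - 2t^4 + t^5
key observation: from 12 to 14 crossings by R-moves: one link, two diagrams


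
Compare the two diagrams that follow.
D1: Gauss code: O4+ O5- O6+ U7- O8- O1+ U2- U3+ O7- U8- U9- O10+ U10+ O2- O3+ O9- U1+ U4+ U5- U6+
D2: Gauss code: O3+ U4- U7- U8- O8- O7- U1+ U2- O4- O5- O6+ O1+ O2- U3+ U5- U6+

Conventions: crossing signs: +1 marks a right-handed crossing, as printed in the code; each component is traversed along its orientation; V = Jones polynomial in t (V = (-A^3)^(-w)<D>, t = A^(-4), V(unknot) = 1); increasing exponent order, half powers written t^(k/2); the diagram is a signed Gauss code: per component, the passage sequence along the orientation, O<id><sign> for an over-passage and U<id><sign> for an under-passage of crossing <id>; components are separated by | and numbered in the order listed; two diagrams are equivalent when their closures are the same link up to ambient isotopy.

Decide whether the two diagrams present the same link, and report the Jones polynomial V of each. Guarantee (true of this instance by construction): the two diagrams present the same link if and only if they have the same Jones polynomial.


equivalent: yes
D1 (bracket 1; 10 crossings at w = 0): V = 1
D2 (bracket A^-6; 8 crossings at w = -2): V = 1
key observation: from 10 to 8 crossings by R-moves: one link, two diagrams


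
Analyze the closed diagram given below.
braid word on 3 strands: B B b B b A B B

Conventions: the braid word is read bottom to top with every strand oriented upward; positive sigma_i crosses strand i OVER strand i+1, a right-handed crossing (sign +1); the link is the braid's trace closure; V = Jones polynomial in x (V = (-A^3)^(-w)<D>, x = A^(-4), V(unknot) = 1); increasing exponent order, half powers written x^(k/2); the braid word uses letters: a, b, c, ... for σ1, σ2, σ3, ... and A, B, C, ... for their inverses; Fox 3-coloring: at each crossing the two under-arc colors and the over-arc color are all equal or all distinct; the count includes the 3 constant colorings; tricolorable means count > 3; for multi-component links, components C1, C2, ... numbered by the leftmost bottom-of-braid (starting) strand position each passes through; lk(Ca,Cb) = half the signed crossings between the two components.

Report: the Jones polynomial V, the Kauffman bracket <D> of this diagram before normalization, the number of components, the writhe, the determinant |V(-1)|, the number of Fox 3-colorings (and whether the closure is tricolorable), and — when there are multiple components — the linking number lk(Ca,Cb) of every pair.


V(x) = -x^-4 + x^-3 + x^-1
bracket: A^-8 + 1 - A^4, w = -4
1 component, writhe -4, over 8 crossings
det 3, colorings 9 of 3^8 — tricolorable
observation: det 3 = |V(-1)|; divisible by 3, so tricolorable
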